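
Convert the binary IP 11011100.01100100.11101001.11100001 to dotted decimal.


11011100 = 220
01100100 = 100
11101001 = 233
11100001 = 225
IP: 220.100.233.225


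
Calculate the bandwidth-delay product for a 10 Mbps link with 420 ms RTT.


BDP = bandwidth * RTT
= 10 Mbps * 420 ms
= 10 * 1e6 * 420 / 1000 bits
= 4200000 bits
= 525000 bytes
= 512.6953 KB
BDP = 4200000 bits (525000 bytes)


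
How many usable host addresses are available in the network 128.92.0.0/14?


Host bits = 32 - 14 = 18
Total addresses = 2^18 = 262144
Usable = total - 2 (network and broadcast)
Usable hosts: 262142


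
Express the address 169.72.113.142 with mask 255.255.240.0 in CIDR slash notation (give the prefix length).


Binary: 11111111.11111111.11110000.00000000
Count leading 1s
Prefix: /20


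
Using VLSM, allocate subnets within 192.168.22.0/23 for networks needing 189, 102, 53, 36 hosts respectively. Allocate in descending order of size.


189 hosts -> /24 (254 usable): 192.168.22.0/24
102 hosts -> /25 (126 usable): 192.168.23.0/25
53 hosts -> /26 (62 usable): 192.168.23.128/26
36 hosts -> /26 (62 usable): 192.168.23.192/26
Allocation: 192.168.22.0/24 (189 hosts, 254 usable); 192.168.23.0/25 (102 hosts, 126 usable); 192.168.23.128/26 (53 hosts, 62 usable); 192.168.23.192/26 (36 hosts, 62 usable)


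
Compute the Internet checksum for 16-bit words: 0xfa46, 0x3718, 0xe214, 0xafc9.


Sum all words (with carry folding):
+ 0xfa46 = 0xfa46
+ 0x3718 = 0x315f
+ 0xe214 = 0x1374
+ 0xafc9 = 0xc33d
One's complement: ~0xc33d
Checksum = 0x3cc2


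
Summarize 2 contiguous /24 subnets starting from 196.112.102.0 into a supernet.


Original prefix: /24
Number of subnets: 2 = 2^1
New prefix = 24 - 1 = 23
Supernet: 196.112.102.0/23


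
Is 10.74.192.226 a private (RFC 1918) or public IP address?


RFC 1918 private ranges:
  10.0.0.0/8 (10.0.0.0 - 10.255.255.255)
  172.16.0.0/12 (172.16.0.0 - 172.31.255.255)
  192.168.0.0/16 (192.168.0.0 - 192.168.255.255)
Private (in 10.0.0.0/8)


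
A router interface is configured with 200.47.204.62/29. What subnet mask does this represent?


/29 means 29 network bits, 3 host bits
Binary: 11111111111111111111111111111000
Mask: 255.255.255.248


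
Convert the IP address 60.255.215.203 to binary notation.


60 = 00111100
255 = 11111111
215 = 11010111
203 = 11001011
Binary: 00111100.11111111.11010111.11001011


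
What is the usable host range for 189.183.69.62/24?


Network: 189.183.69.0
Broadcast: 189.183.69.255
First usable = network + 1
Last usable = broadcast - 1
Range: 189.183.69.1 to 189.183.69.254


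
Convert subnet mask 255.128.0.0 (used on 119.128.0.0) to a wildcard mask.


Subnet mask: 255.128.0.0
Wildcard = 255.255.255.255 - subnet mask
255 - 255 = 0
255 - 128 = 127
255 - 0 = 255
255 - 0 = 255
Wildcard: 0.127.255.255


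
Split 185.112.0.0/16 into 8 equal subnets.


New prefix = 16 + 3 = 19
Each subnet has 8192 addresses
  185.112.0.0/19
  185.112.32.0/19
  185.112.64.0/19
  185.112.96.0/19
  185.112.128.0/19
  185.112.160.0/19
  185.112.192.0/19
  185.112.224.0/19
Subnets: 185.112.0.0/19, 185.112.32.0/19, 185.112.64.0/19, 185.112.96.0/19, 185.112.128.0/19, 185.112.160.0/19, 185.112.192.0/19, 185.112.224.0/19


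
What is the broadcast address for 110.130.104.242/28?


Network: 110.130.104.240/28
Host bits = 4
Set all host bits to 1:
Broadcast: 110.130.104.255


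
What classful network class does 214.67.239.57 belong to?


First octet: 214
Binary: 11010110
110xxxxx -> Class C (192-223)
Class C, default mask 255.255.255.0 (/24)


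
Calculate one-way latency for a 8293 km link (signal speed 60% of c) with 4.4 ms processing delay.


Speed = 0.6 * 3e5 km/s = 180000 km/s
Propagation delay = 8293 / 180000 = 0.0461 s = 46.0722 ms
Processing delay = 4.4 ms
Total one-way latency = 50.4722 ms


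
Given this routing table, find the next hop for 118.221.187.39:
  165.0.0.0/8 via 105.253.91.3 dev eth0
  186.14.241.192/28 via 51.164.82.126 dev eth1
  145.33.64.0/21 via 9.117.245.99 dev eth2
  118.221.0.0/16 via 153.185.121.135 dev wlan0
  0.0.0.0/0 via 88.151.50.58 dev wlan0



Longest prefix match for 118.221.187.39:
  /8 165.0.0.0: no
  /28 186.14.241.192: no
  /21 145.33.64.0: no
  /16 118.221.0.0: MATCH
  /0 0.0.0.0: MATCH
Selected: next-hop 153.185.121.135 via wlan0 (matched /16)


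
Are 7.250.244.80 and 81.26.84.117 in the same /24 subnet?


Mask: 255.255.255.0
7.250.244.80 AND mask = 7.250.244.0
81.26.84.117 AND mask = 81.26.84.0
No, different subnets (7.250.244.0 vs 81.26.84.0)


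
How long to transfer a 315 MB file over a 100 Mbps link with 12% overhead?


Effective throughput = 100 * (1 - 12/100) = 88 Mbps
File size in Mb = 315 * 8 = 2520 Mb
Time = 2520 / 88
Time = 28.6364 seconds


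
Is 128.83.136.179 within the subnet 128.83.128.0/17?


Subnet network: 128.83.128.0
Test IP AND mask: 128.83.128.0
Yes, 128.83.136.179 is in 128.83.128.0/17


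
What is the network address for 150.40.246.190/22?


IP:   10010110.00101000.11110110.10111110
Mask: 11111111.11111111.11111100.00000000
AND operation:
Net:  10010110.00101000.11110100.00000000
Network: 150.40.244.0/22


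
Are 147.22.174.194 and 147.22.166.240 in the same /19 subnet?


Mask: 255.255.224.0
147.22.174.194 AND mask = 147.22.160.0
147.22.166.240 AND mask = 147.22.160.0
Yes, same subnet (147.22.160.0)


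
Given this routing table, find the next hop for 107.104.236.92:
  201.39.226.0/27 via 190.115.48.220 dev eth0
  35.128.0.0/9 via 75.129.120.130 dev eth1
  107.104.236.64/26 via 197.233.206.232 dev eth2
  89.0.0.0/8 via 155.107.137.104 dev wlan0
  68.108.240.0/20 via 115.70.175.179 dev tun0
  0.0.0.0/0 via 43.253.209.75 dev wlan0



Longest prefix match for 107.104.236.92:
  /27 201.39.226.0: no
  /9 35.128.0.0: no
  /26 107.104.236.64: MATCH
  /8 89.0.0.0: no
  /20 68.108.240.0: no
  /0 0.0.0.0: MATCH
Selected: next-hop 197.233.206.232 via eth2 (matched /26)


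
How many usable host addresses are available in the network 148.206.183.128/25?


Host bits = 32 - 25 = 7
Total addresses = 2^7 = 128
Usable = total - 2 (network and broadcast)
Usable hosts: 126


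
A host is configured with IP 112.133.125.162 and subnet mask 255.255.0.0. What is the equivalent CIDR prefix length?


Binary: 11111111.11111111.00000000.00000000
Count leading 1s
Prefix: /16


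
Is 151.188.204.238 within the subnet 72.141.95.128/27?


Subnet network: 72.141.95.128
Test IP AND mask: 151.188.204.224
No, 151.188.204.238 is not in 72.141.95.128/27


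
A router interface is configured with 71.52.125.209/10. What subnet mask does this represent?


/10 means 10 network bits, 22 host bits
Binary: 11111111110000000000000000000000
Mask: 255.192.0.0


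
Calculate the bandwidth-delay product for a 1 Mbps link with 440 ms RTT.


BDP = bandwidth * RTT
= 1 Mbps * 440 ms
= 1 * 1e6 * 440 / 1000 bits
= 440000 bits
= 55000 bytes
= 53.7109 KB
BDP = 440000 bits (55000 bytes)


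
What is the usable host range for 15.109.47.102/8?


Network: 15.0.0.0
Broadcast: 15.255.255.255
First usable = network + 1
Last usable = broadcast - 1
Range: 15.0.0.1 to 15.255.255.254


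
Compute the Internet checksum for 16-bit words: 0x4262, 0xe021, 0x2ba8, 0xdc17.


Sum all words (with carry folding):
+ 0x4262 = 0x4262
+ 0xe021 = 0x2284
+ 0x2ba8 = 0x4e2c
+ 0xdc17 = 0x2a44
One's complement: ~0x2a44
Checksum = 0xd5bb


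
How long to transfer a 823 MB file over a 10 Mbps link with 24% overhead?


Effective throughput = 10 * (1 - 24/100) = 7.6 Mbps
File size in Mb = 823 * 8 = 6584 Mb
Time = 6584 / 7.6
Time = 866.3158 seconds


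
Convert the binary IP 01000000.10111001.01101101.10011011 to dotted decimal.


01000000 = 64
10111001 = 185
01101101 = 109
10011011 = 155
IP: 64.185.109.155


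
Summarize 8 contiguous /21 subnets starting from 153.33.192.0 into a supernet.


Original prefix: /21
Number of subnets: 8 = 2^3
New prefix = 21 - 3 = 18
Supernet: 153.33.192.0/18


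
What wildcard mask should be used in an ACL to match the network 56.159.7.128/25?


Subnet mask: 255.255.255.128
Wildcard = 255.255.255.255 - subnet mask
255 - 255 = 0
255 - 255 = 0
255 - 255 = 0
255 - 128 = 127
Wildcard: 0.0.0.127


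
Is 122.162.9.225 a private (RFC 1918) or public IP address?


RFC 1918 private ranges:
  10.0.0.0/8 (10.0.0.0 - 10.255.255.255)
  172.16.0.0/12 (172.16.0.0 - 172.31.255.255)
  192.168.0.0/16 (192.168.0.0 - 192.168.255.255)
Public (not in any RFC 1918 range)


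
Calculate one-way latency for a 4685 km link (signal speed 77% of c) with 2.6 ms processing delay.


Speed = 0.77 * 3e5 km/s = 231000 km/s
Propagation delay = 4685 / 231000 = 0.0203 s = 20.2814 ms
Processing delay = 2.6 ms
Total one-way latency = 22.8814 ms


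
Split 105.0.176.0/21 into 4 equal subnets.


New prefix = 21 + 2 = 23
Each subnet has 512 addresses
  105.0.176.0/23
  105.0.178.0/23
  105.0.180.0/23
  105.0.182.0/23
Subnets: 105.0.176.0/23, 105.0.178.0/23, 105.0.180.0/23, 105.0.182.0/23


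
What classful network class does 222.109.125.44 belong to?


First octet: 222
Binary: 11011110
110xxxxx -> Class C (192-223)
Class C, default mask 255.255.255.0 (/24)


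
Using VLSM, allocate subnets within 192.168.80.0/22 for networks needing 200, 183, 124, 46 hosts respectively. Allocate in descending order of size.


200 hosts -> /24 (254 usable): 192.168.80.0/24
183 hosts -> /24 (254 usable): 192.168.81.0/24
124 hosts -> /25 (126 usable): 192.168.82.0/25
46 hosts -> /26 (62 usable): 192.168.82.128/26
Allocation: 192.168.80.0/24 (200 hosts, 254 usable); 192.168.81.0/24 (183 hosts, 254 usable); 192.168.82.0/25 (124 hosts, 126 usable); 192.168.82.128/26 (46 hosts, 62 usable)


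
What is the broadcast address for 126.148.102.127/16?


Network: 126.148.0.0/16
Host bits = 16
Set all host bits to 1:
Broadcast: 126.148.255.255


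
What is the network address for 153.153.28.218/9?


IP:   10011001.10011001.00011100.11011010
Mask: 11111111.10000000.00000000.00000000
AND operation:
Net:  10011001.10000000.00000000.00000000
Network: 153.128.0.0/9


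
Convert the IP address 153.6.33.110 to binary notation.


153 = 10011001
6 = 00000110
33 = 00100001
110 = 01101110
Binary: 10011001.00000110.00100001.01101110


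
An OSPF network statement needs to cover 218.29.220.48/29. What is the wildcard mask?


Subnet mask: 255.255.255.248
Wildcard = 255.255.255.255 - subnet mask
255 - 255 = 0
255 - 255 = 0
255 - 255 = 0
255 - 248 = 7
Wildcard: 0.0.0.7


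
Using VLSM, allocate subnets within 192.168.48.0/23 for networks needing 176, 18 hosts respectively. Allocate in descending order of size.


176 hosts -> /24 (254 usable): 192.168.48.0/24
18 hosts -> /27 (30 usable): 192.168.49.0/27
Allocation: 192.168.48.0/24 (176 hosts, 254 usable); 192.168.49.0/27 (18 hosts, 30 usable)


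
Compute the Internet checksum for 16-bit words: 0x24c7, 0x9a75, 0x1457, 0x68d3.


Sum all words (with carry folding):
+ 0x24c7 = 0x24c7
+ 0x9a75 = 0xbf3c
+ 0x1457 = 0xd393
+ 0x68d3 = 0x3c67
One's complement: ~0x3c67
Checksum = 0xc398


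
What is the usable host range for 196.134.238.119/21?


Network: 196.134.232.0
Broadcast: 196.134.239.255
First usable = network + 1
Last usable = broadcast - 1
Range: 196.134.232.1 to 196.134.239.254


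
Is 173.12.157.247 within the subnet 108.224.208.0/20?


Subnet network: 108.224.208.0
Test IP AND mask: 173.12.144.0
No, 173.12.157.247 is not in 108.224.208.0/20


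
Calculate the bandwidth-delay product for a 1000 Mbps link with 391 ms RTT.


BDP = bandwidth * RTT
= 1000 Mbps * 391 ms
= 1000 * 1e6 * 391 / 1000 bits
= 391000000 bits
= 48875000 bytes
= 47729.4922 KB
BDP = 391000000 bits (48875000 bytes)


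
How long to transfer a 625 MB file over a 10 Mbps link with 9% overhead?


Effective throughput = 10 * (1 - 9/100) = 9.1 Mbps
File size in Mb = 625 * 8 = 5000 Mb
Time = 5000 / 9.1
Time = 549.4505 seconds


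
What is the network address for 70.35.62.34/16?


IP:   01000110.00100011.00111110.00100010
Mask: 11111111.11111111.00000000.00000000
AND operation:
Net:  01000110.00100011.00000000.00000000
Network: 70.35.0.0/16


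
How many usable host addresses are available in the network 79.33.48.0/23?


Host bits = 32 - 23 = 9
Total addresses = 2^9 = 512
Usable = total - 2 (network and broadcast)
Usable hosts: 510


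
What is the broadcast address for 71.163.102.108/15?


Network: 71.162.0.0/15
Host bits = 17
Set all host bits to 1:
Broadcast: 71.163.255.255


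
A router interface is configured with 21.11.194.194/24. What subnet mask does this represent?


/24 means 24 network bits, 8 host bits
Binary: 11111111111111111111111100000000
Mask: 255.255.255.0


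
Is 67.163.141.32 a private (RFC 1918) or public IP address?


RFC 1918 private ranges:
  10.0.0.0/8 (10.0.0.0 - 10.255.255.255)
  172.16.0.0/12 (172.16.0.0 - 172.31.255.255)
  192.168.0.0/16 (192.168.0.0 - 192.168.255.255)
Public (not in any RFC 1918 range)


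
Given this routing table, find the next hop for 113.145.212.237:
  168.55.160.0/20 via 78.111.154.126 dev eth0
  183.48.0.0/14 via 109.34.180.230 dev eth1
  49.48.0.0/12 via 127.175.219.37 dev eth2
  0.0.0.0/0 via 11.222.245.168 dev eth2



Longest prefix match for 113.145.212.237:
  /20 168.55.160.0: no
  /14 183.48.0.0: no
  /12 49.48.0.0: no
  /0 0.0.0.0: MATCH
Selected: next-hop 11.222.245.168 via eth2 (matched /0)


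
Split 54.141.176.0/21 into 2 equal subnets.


New prefix = 21 + 1 = 22
Each subnet has 1024 addresses
  54.141.176.0/22
  54.141.180.0/22
Subnets: 54.141.176.0/22, 54.141.180.0/22


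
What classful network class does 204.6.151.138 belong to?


First octet: 204
Binary: 11001100
110xxxxx -> Class C (192-223)
Class C, default mask 255.255.255.0 (/24)


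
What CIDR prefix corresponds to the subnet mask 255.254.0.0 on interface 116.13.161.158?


Binary: 11111111.11111110.00000000.00000000
Count leading 1s
Prefix: /15


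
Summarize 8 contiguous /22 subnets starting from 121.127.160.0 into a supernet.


Original prefix: /22
Number of subnets: 8 = 2^3
New prefix = 22 - 3 = 19
Supernet: 121.127.160.0/19


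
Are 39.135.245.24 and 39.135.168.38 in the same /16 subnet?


Mask: 255.255.0.0
39.135.245.24 AND mask = 39.135.0.0
39.135.168.38 AND mask = 39.135.0.0
Yes, same subnet (39.135.0.0)


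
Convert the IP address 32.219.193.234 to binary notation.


32 = 00100000
219 = 11011011
193 = 11000001
234 = 11101010
Binary: 00100000.11011011.11000001.11101010


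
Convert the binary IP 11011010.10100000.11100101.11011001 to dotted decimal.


11011010 = 218
10100000 = 160
11100101 = 229
11011001 = 217
IP: 218.160.229.217


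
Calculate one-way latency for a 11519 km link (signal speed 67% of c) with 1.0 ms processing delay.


Speed = 0.67 * 3e5 km/s = 201000 km/s
Propagation delay = 11519 / 201000 = 0.0573 s = 57.3085 ms
Processing delay = 1.0 ms
Total one-way latency = 58.3085 ms


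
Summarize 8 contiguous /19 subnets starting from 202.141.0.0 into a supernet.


Original prefix: /19
Number of subnets: 8 = 2^3
New prefix = 19 - 3 = 16
Supernet: 202.141.0.0/16


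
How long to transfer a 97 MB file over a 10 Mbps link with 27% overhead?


Effective throughput = 10 * (1 - 27/100) = 7.3 Mbps
File size in Mb = 97 * 8 = 776 Mb
Time = 776 / 7.3
Time = 106.3014 seconds


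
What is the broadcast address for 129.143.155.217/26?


Network: 129.143.155.192/26
Host bits = 6
Set all host bits to 1:
Broadcast: 129.143.155.255


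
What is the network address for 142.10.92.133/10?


IP:   10001110.00001010.01011100.10000101
Mask: 11111111.11000000.00000000.00000000
AND operation:
Net:  10001110.00000000.00000000.00000000
Network: 142.0.0.0/10


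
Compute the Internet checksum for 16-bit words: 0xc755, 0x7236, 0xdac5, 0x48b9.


Sum all words (with carry folding):
+ 0xc755 = 0xc755
+ 0x7236 = 0x398c
+ 0xdac5 = 0x1452
+ 0x48b9 = 0x5d0b
One's complement: ~0x5d0b
Checksum = 0xa2f4


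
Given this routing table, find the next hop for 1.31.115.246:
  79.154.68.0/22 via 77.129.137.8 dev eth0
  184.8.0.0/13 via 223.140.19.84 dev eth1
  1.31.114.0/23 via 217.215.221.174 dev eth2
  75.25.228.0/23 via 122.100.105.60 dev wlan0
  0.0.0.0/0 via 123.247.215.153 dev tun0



Longest prefix match for 1.31.115.246:
  /22 79.154.68.0: no
  /13 184.8.0.0: no
  /23 1.31.114.0: MATCH
  /23 75.25.228.0: no
  /0 0.0.0.0: MATCH
Selected: next-hop 217.215.221.174 via eth2 (matched /23)


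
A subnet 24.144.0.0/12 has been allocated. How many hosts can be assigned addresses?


Host bits = 32 - 12 = 20
Total addresses = 2^20 = 1048576
Usable = total - 2 (network and broadcast)
Usable hosts: 1048574


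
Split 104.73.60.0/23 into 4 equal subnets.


New prefix = 23 + 2 = 25
Each subnet has 128 addresses
  104.73.60.0/25
  104.73.60.128/25
  104.73.61.0/25
  104.73.61.128/25
Subnets: 104.73.60.0/25, 104.73.60.128/25, 104.73.61.0/25, 104.73.61.128/25


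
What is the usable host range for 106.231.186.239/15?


Network: 106.230.0.0
Broadcast: 106.231.255.255
First usable = network + 1
Last usable = broadcast - 1
Range: 106.230.0.1 to 106.231.255.254


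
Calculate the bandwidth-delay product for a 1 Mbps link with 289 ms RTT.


BDP = bandwidth * RTT
= 1 Mbps * 289 ms
= 1 * 1e6 * 289 / 1000 bits
= 289000 bits
= 36125 bytes
= 35.2783 KB
BDP = 289000 bits (36125 bytes)


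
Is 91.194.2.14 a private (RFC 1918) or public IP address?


RFC 1918 private ranges:
  10.0.0.0/8 (10.0.0.0 - 10.255.255.255)
  172.16.0.0/12 (172.16.0.0 - 172.31.255.255)
  192.168.0.0/16 (192.168.0.0 - 192.168.255.255)
Public (not in any RFC 1918 range)


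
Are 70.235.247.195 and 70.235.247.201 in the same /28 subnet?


Mask: 255.255.255.240
70.235.247.195 AND mask = 70.235.247.192
70.235.247.201 AND mask = 70.235.247.192
Yes, same subnet (70.235.247.192)


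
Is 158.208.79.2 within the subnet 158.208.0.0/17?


Subnet network: 158.208.0.0
Test IP AND mask: 158.208.0.0
Yes, 158.208.79.2 is in 158.208.0.0/17


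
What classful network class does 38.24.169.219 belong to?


First octet: 38
Binary: 00100110
0xxxxxxx -> Class A (1-126)
Class A, default mask 255.0.0.0 (/8)


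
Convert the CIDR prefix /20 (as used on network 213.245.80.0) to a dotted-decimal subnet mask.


/20 means 20 network bits, 12 host bits
Binary: 11111111111111111111000000000000
Mask: 255.255.240.0


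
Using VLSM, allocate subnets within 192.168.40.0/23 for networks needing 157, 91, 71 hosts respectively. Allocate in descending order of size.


157 hosts -> /24 (254 usable): 192.168.40.0/24
91 hosts -> /25 (126 usable): 192.168.41.0/25
71 hosts -> /25 (126 usable): 192.168.41.128/25
Allocation: 192.168.40.0/24 (157 hosts, 254 usable); 192.168.41.0/25 (91 hosts, 126 usable); 192.168.41.128/25 (71 hosts, 126 usable)


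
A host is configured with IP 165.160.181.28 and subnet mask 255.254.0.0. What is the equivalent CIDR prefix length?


Binary: 11111111.11111110.00000000.00000000
Count leading 1s
Prefix: /15


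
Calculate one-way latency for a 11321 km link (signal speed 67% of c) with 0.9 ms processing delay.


Speed = 0.67 * 3e5 km/s = 201000 km/s
Propagation delay = 11321 / 201000 = 0.0563 s = 56.3234 ms
Processing delay = 0.9 ms
Total one-way latency = 57.2234 ms


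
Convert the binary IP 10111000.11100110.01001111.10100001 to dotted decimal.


10111000 = 184
11100110 = 230
01001111 = 79
10100001 = 161
IP: 184.230.79.161


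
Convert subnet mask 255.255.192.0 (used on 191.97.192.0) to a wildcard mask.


Subnet mask: 255.255.192.0
Wildcard = 255.255.255.255 - subnet mask
255 - 255 = 0
255 - 255 = 0
255 - 192 = 63
255 - 0 = 255
Wildcard: 0.0.63.255


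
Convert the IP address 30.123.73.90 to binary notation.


30 = 00011110
123 = 01111011
73 = 01001001
90 = 01011010
Binary: 00011110.01111011.01001001.01011010


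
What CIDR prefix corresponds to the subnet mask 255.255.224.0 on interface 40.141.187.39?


Binary: 11111111.11111111.11100000.00000000
Count leading 1s
Prefix: /19


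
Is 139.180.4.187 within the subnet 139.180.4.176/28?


Subnet network: 139.180.4.176
Test IP AND mask: 139.180.4.176
Yes, 139.180.4.187 is in 139.180.4.176/28


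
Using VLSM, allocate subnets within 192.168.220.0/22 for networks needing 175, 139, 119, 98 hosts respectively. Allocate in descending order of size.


175 hosts -> /24 (254 usable): 192.168.220.0/24
139 hosts -> /24 (254 usable): 192.168.221.0/24
119 hosts -> /25 (126 usable): 192.168.222.0/25
98 hosts -> /25 (126 usable): 192.168.222.128/25
Allocation: 192.168.220.0/24 (175 hosts, 254 usable); 192.168.221.0/24 (139 hosts, 254 usable); 192.168.222.0/25 (119 hosts, 126 usable); 192.168.222.128/25 (98 hosts, 126 usable)


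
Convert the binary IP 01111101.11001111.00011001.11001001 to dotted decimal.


01111101 = 125
11001111 = 207
00011001 = 25
11001001 = 201
IP: 125.207.25.201


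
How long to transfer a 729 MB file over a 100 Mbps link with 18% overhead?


Effective throughput = 100 * (1 - 18/100) = 82 Mbps
File size in Mb = 729 * 8 = 5832 Mb
Time = 5832 / 82
Time = 71.122 seconds


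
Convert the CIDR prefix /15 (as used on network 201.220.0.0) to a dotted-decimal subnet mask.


/15 means 15 network bits, 17 host bits
Binary: 11111111111111100000000000000000
Mask: 255.254.0.0


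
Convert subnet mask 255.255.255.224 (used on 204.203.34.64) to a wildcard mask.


Subnet mask: 255.255.255.224
Wildcard = 255.255.255.255 - subnet mask
255 - 255 = 0
255 - 255 = 0
255 - 255 = 0
255 - 224 = 31
Wildcard: 0.0.0.31


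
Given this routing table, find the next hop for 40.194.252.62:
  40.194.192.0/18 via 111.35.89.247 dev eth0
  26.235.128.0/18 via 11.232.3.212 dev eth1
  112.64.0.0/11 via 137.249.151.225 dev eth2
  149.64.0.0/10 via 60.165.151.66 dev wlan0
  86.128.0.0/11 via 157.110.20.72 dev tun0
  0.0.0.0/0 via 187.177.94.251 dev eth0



Longest prefix match for 40.194.252.62:
  /18 40.194.192.0: MATCH
  /18 26.235.128.0: no
  /11 112.64.0.0: no
  /10 149.64.0.0: no
  /11 86.128.0.0: no
  /0 0.0.0.0: MATCH
Selected: next-hop 111.35.89.247 via eth0 (matched /18)


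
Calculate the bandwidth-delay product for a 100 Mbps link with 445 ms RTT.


BDP = bandwidth * RTT
= 100 Mbps * 445 ms
= 100 * 1e6 * 445 / 1000 bits
= 44500000 bits
= 5562500 bytes
= 5432.1289 KB
BDP = 44500000 bits (5562500 bytes)


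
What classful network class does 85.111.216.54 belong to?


First octet: 85
Binary: 01010101
0xxxxxxx -> Class A (1-126)
Class A, default mask 255.0.0.0 (/8)


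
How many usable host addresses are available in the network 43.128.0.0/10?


Host bits = 32 - 10 = 22
Total addresses = 2^22 = 4194304
Usable = total - 2 (network and broadcast)
Usable hosts: 4194302


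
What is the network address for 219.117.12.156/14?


IP:   11011011.01110101.00001100.10011100
Mask: 11111111.11111100.00000000.00000000
AND operation:
Net:  11011011.01110100.00000000.00000000
Network: 219.116.0.0/14


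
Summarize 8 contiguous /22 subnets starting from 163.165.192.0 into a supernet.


Original prefix: /22
Number of subnets: 8 = 2^3
New prefix = 22 - 3 = 19
Supernet: 163.165.192.0/19


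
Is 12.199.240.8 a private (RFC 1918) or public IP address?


RFC 1918 private ranges:
  10.0.0.0/8 (10.0.0.0 - 10.255.255.255)
  172.16.0.0/12 (172.16.0.0 - 172.31.255.255)
  192.168.0.0/16 (192.168.0.0 - 192.168.255.255)
Public (not in any RFC 1918 range)


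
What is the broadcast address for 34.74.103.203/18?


Network: 34.74.64.0/18
Host bits = 14
Set all host bits to 1:
Broadcast: 34.74.127.255


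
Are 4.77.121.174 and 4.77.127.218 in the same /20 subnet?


Mask: 255.255.240.0
4.77.121.174 AND mask = 4.77.112.0
4.77.127.218 AND mask = 4.77.112.0
Yes, same subnet (4.77.112.0)


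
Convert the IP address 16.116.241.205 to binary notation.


16 = 00010000
116 = 01110100
241 = 11110001
205 = 11001101
Binary: 00010000.01110100.11110001.11001101


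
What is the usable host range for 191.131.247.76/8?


Network: 191.0.0.0
Broadcast: 191.255.255.255
First usable = network + 1
Last usable = broadcast - 1
Range: 191.0.0.1 to 191.255.255.254


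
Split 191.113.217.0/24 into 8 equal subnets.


New prefix = 24 + 3 = 27
Each subnet has 32 addresses
  191.113.217.0/27
  191.113.217.32/27
  191.113.217.64/27
  191.113.217.96/27
  191.113.217.128/27
  191.113.217.160/27
  191.113.217.192/27
  191.113.217.224/27
Subnets: 191.113.217.0/27, 191.113.217.32/27, 191.113.217.64/27, 191.113.217.96/27, 191.113.217.128/27, 191.113.217.160/27, 191.113.217.192/27, 191.113.217.224/27


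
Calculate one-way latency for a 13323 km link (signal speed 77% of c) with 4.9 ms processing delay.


Speed = 0.77 * 3e5 km/s = 231000 km/s
Propagation delay = 13323 / 231000 = 0.0577 s = 57.6753 ms
Processing delay = 4.9 ms
Total one-way latency = 62.5753 ms


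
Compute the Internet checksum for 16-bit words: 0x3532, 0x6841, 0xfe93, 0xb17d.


Sum all words (with carry folding):
+ 0x3532 = 0x3532
+ 0x6841 = 0x9d73
+ 0xfe93 = 0x9c07
+ 0xb17d = 0x4d85
One's complement: ~0x4d85
Checksum = 0xb27a


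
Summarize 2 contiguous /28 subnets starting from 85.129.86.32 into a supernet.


Original prefix: /28
Number of subnets: 2 = 2^1
New prefix = 28 - 1 = 27
Supernet: 85.129.86.32/27


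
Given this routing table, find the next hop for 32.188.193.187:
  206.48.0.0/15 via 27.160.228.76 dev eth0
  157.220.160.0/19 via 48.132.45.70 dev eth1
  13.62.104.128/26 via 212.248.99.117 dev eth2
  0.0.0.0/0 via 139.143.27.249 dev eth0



Longest prefix match for 32.188.193.187:
  /15 206.48.0.0: no
  /19 157.220.160.0: no
  /26 13.62.104.128: no
  /0 0.0.0.0: MATCH
Selected: next-hop 139.143.27.249 via eth0 (matched /0)


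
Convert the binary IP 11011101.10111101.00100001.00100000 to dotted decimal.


11011101 = 221
10111101 = 189
00100001 = 33
00100000 = 32
IP: 221.189.33.32


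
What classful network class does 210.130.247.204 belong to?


First octet: 210
Binary: 11010010
110xxxxx -> Class C (192-223)
Class C, default mask 255.255.255.0 (/24)


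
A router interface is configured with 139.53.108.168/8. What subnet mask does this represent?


/8 means 8 network bits, 24 host bits
Binary: 11111111000000000000000000000000
Mask: 255.0.0.0


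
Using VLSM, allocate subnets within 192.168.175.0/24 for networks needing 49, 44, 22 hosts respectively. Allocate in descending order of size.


49 hosts -> /26 (62 usable): 192.168.175.0/26
44 hosts -> /26 (62 usable): 192.168.175.64/26
22 hosts -> /27 (30 usable): 192.168.175.128/27
Allocation: 192.168.175.0/26 (49 hosts, 62 usable); 192.168.175.64/26 (44 hosts, 62 usable); 192.168.175.128/27 (22 hosts, 30 usable)


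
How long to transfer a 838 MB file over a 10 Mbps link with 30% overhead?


Effective throughput = 10 * (1 - 30/100) = 7 Mbps
File size in Mb = 838 * 8 = 6704 Mb
Time = 6704 / 7
Time = 957.7143 seconds


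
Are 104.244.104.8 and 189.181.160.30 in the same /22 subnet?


Mask: 255.255.252.0
104.244.104.8 AND mask = 104.244.104.0
189.181.160.30 AND mask = 189.181.160.0
No, different subnets (104.244.104.0 vs 189.181.160.0)


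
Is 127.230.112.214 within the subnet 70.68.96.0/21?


Subnet network: 70.68.96.0
Test IP AND mask: 127.230.112.0
No, 127.230.112.214 is not in 70.68.96.0/21


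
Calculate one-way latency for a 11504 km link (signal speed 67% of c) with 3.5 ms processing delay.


Speed = 0.67 * 3e5 km/s = 201000 km/s
Propagation delay = 11504 / 201000 = 0.0572 s = 57.2338 ms
Processing delay = 3.5 ms
Total one-way latency = 60.7338 ms


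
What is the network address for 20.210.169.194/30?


IP:   00010100.11010010.10101001.11000010
Mask: 11111111.11111111.11111111.11111100
AND operation:
Net:  00010100.11010010.10101001.11000000
Network: 20.210.169.192/30


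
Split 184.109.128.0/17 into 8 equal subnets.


New prefix = 17 + 3 = 20
Each subnet has 4096 addresses
  184.109.128.0/20
  184.109.144.0/20
  184.109.160.0/20
  184.109.176.0/20
  184.109.192.0/20
  184.109.208.0/20
  184.109.224.0/20
  184.109.240.0/20
Subnets: 184.109.128.0/20, 184.109.144.0/20, 184.109.160.0/20, 184.109.176.0/20, 184.109.192.0/20, 184.109.208.0/20, 184.109.224.0/20, 184.109.240.0/20


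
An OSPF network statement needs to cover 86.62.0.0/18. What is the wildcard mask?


Subnet mask: 255.255.192.0
Wildcard = 255.255.255.255 - subnet mask
255 - 255 = 0
255 - 255 = 0
255 - 192 = 63
255 - 0 = 255
Wildcard: 0.0.63.255


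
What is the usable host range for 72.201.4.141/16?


Network: 72.201.0.0
Broadcast: 72.201.255.255
First usable = network + 1
Last usable = broadcast - 1
Range: 72.201.0.1 to 72.201.255.254


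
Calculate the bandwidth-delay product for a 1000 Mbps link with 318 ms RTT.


BDP = bandwidth * RTT
= 1000 Mbps * 318 ms
= 1000 * 1e6 * 318 / 1000 bits
= 318000000 bits
= 39750000 bytes
= 38818.3594 KB
BDP = 318000000 bits (39750000 bytes)


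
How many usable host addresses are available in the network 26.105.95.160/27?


Host bits = 32 - 27 = 5
Total addresses = 2^5 = 32
Usable = total - 2 (network and broadcast)
Usable hosts: 30


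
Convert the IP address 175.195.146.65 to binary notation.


175 = 10101111
195 = 11000011
146 = 10010010
65 = 01000001
Binary: 10101111.11000011.10010010.01000001


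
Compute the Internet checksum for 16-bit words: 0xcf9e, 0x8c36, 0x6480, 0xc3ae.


Sum all words (with carry folding):
+ 0xcf9e = 0xcf9e
+ 0x8c36 = 0x5bd5
+ 0x6480 = 0xc055
+ 0xc3ae = 0x8404
One's complement: ~0x8404
Checksum = 0x7bfb


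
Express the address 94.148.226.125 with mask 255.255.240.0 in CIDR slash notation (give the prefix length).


Binary: 11111111.11111111.11110000.00000000
Count leading 1s
Prefix: /20


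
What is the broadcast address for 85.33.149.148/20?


Network: 85.33.144.0/20
Host bits = 12
Set all host bits to 1:
Broadcast: 85.33.159.255


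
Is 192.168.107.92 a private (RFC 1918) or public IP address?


RFC 1918 private ranges:
  10.0.0.0/8 (10.0.0.0 - 10.255.255.255)
  172.16.0.0/12 (172.16.0.0 - 172.31.255.255)
  192.168.0.0/16 (192.168.0.0 - 192.168.255.255)
Private (in 192.168.0.0/16)


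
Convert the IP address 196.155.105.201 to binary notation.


196 = 11000100
155 = 10011011
105 = 01101001
201 = 11001001
Binary: 11000100.10011011.01101001.11001001


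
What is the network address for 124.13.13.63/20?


IP:   01111100.00001101.00001101.00111111
Mask: 11111111.11111111.11110000.00000000
AND operation:
Net:  01111100.00001101.00000000.00000000
Network: 124.13.0.0/20


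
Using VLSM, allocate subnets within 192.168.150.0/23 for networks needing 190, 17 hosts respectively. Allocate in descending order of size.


190 hosts -> /24 (254 usable): 192.168.150.0/24
17 hosts -> /27 (30 usable): 192.168.151.0/27
Allocation: 192.168.150.0/24 (190 hosts, 254 usable); 192.168.151.0/27 (17 hosts, 30 usable)


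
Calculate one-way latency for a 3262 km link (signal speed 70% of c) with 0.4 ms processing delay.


Speed = 0.7 * 3e5 km/s = 210000 km/s
Propagation delay = 3262 / 210000 = 0.0155 s = 15.5333 ms
Processing delay = 0.4 ms
Total one-way latency = 15.9333 ms


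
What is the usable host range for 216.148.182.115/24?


Network: 216.148.182.0
Broadcast: 216.148.182.255
First usable = network + 1
Last usable = broadcast - 1
Range: 216.148.182.1 to 216.148.182.254


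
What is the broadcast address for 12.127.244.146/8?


Network: 12.0.0.0/8
Host bits = 24
Set all host bits to 1:
Broadcast: 12.255.255.255


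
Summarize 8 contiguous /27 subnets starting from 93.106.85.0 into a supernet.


Original prefix: /27
Number of subnets: 8 = 2^3
New prefix = 27 - 3 = 24
Supernet: 93.106.85.0/24


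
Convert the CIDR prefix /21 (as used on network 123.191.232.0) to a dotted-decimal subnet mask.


/21 means 21 network bits, 11 host bits
Binary: 11111111111111111111100000000000
Mask: 255.255.248.0


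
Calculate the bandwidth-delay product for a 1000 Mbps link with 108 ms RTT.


BDP = bandwidth * RTT
= 1000 Mbps * 108 ms
= 1000 * 1e6 * 108 / 1000 bits
= 108000000 bits
= 13500000 bytes
= 13183.5938 KB
BDP = 108000000 bits (13500000 bytes)


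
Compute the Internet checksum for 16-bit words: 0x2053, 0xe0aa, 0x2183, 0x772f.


Sum all words (with carry folding):
+ 0x2053 = 0x2053
+ 0xe0aa = 0x00fe
+ 0x2183 = 0x2281
+ 0x772f = 0x99b0
One's complement: ~0x99b0
Checksum = 0x664f


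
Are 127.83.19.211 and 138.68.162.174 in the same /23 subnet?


Mask: 255.255.254.0
127.83.19.211 AND mask = 127.83.18.0
138.68.162.174 AND mask = 138.68.162.0
No, different subnets (127.83.18.0 vs 138.68.162.0)


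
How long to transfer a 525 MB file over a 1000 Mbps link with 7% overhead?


Effective throughput = 1000 * (1 - 7/100) = 930.0 Mbps
File size in Mb = 525 * 8 = 4200 Mb
Time = 4200 / 930.0
Time = 4.5161 seconds


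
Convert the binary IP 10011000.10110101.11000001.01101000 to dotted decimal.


10011000 = 152
10110101 = 181
11000001 = 193
01101000 = 104
IP: 152.181.193.104


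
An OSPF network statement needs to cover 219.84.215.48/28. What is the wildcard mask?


Subnet mask: 255.255.255.240
Wildcard = 255.255.255.255 - subnet mask
255 - 255 = 0
255 - 255 = 0
255 - 255 = 0
255 - 240 = 15
Wildcard: 0.0.0.15


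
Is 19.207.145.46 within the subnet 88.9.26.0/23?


Subnet network: 88.9.26.0
Test IP AND mask: 19.207.144.0
No, 19.207.145.46 is not in 88.9.26.0/23


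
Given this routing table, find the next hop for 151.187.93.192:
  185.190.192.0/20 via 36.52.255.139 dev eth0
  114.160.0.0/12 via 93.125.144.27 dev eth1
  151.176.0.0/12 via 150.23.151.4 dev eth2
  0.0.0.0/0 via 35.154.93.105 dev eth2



Longest prefix match for 151.187.93.192:
  /20 185.190.192.0: no
  /12 114.160.0.0: no
  /12 151.176.0.0: MATCH
  /0 0.0.0.0: MATCH
Selected: next-hop 150.23.151.4 via eth2 (matched /12)


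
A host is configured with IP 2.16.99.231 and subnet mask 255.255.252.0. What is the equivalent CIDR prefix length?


Binary: 11111111.11111111.11111100.00000000
Count leading 1s
Prefix: /22


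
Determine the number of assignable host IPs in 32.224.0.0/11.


Host bits = 32 - 11 = 21
Total addresses = 2^21 = 2097152
Usable = total - 2 (network and broadcast)
Usable hosts: 2097150


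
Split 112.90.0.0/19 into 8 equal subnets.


New prefix = 19 + 3 = 22
Each subnet has 1024 addresses
  112.90.0.0/22
  112.90.4.0/22
  112.90.8.0/22
  112.90.12.0/22
  112.90.16.0/22
  112.90.20.0/22
  112.90.24.0/22
  112.90.28.0/22
Subnets: 112.90.0.0/22, 112.90.4.0/22, 112.90.8.0/22, 112.90.12.0/22, 112.90.16.0/22, 112.90.20.0/22, 112.90.24.0/22, 112.90.28.0/22


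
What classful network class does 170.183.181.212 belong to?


First octet: 170
Binary: 10101010
10xxxxxx -> Class B (128-191)
Class B, default mask 255.255.0.0 (/16)


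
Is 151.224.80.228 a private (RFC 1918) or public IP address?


RFC 1918 private ranges:
  10.0.0.0/8 (10.0.0.0 - 10.255.255.255)
  172.16.0.0/12 (172.16.0.0 - 172.31.255.255)
  192.168.0.0/16 (192.168.0.0 - 192.168.255.255)
Public (not in any RFC 1918 range)


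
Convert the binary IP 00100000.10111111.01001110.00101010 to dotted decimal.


00100000 = 32
10111111 = 191
01001110 = 78
00101010 = 42
IP: 32.191.78.42


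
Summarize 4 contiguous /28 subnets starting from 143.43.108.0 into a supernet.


Original prefix: /28
Number of subnets: 4 = 2^2
New prefix = 28 - 2 = 26
Supernet: 143.43.108.0/26


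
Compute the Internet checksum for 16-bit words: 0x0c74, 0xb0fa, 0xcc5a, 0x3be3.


Sum all words (with carry folding):
+ 0x0c74 = 0x0c74
+ 0xb0fa = 0xbd6e
+ 0xcc5a = 0x89c9
+ 0x3be3 = 0xc5ac
One's complement: ~0xc5ac
Checksum = 0x3a53


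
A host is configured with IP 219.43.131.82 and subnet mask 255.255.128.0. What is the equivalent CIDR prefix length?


Binary: 11111111.11111111.10000000.00000000
Count leading 1s
Prefix: /17


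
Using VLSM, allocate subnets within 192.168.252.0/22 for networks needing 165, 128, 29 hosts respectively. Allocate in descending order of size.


165 hosts -> /24 (254 usable): 192.168.252.0/24
128 hosts -> /24 (254 usable): 192.168.253.0/24
29 hosts -> /27 (30 usable): 192.168.254.0/27
Allocation: 192.168.252.0/24 (165 hosts, 254 usable); 192.168.253.0/24 (128 hosts, 254 usable); 192.168.254.0/27 (29 hosts, 30 usable)


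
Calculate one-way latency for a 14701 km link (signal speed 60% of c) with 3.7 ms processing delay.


Speed = 0.6 * 3e5 km/s = 180000 km/s
Propagation delay = 14701 / 180000 = 0.0817 s = 81.6722 ms
Processing delay = 3.7 ms
Total one-way latency = 85.3722 ms


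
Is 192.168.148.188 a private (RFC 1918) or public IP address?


RFC 1918 private ranges:
  10.0.0.0/8 (10.0.0.0 - 10.255.255.255)
  172.16.0.0/12 (172.16.0.0 - 172.31.255.255)
  192.168.0.0/16 (192.168.0.0 - 192.168.255.255)
Private (in 192.168.0.0/16)


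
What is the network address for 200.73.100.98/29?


IP:   11001000.01001001.01100100.01100010
Mask: 11111111.11111111.11111111.11111000
AND operation:
Net:  11001000.01001001.01100100.01100000
Network: 200.73.100.96/29


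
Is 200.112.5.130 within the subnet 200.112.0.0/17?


Subnet network: 200.112.0.0
Test IP AND mask: 200.112.0.0
Yes, 200.112.5.130 is in 200.112.0.0/17


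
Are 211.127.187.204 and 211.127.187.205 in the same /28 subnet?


Mask: 255.255.255.240
211.127.187.204 AND mask = 211.127.187.192
211.127.187.205 AND mask = 211.127.187.192
Yes, same subnet (211.127.187.192)


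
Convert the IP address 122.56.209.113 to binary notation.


122 = 01111010
56 = 00111000
209 = 11010001
113 = 01110001
Binary: 01111010.00111000.11010001.01110001


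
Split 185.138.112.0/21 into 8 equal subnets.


New prefix = 21 + 3 = 24
Each subnet has 256 addresses
  185.138.112.0/24
  185.138.113.0/24
  185.138.114.0/24
  185.138.115.0/24
  185.138.116.0/24
  185.138.117.0/24
  185.138.118.0/24
  185.138.119.0/24
Subnets: 185.138.112.0/24, 185.138.113.0/24, 185.138.114.0/24, 185.138.115.0/24, 185.138.116.0/24, 185.138.117.0/24, 185.138.118.0/24, 185.138.119.0/24


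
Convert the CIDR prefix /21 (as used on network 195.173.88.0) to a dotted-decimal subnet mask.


/21 means 21 network bits, 11 host bits
Binary: 11111111111111111111100000000000
Mask: 255.255.248.0


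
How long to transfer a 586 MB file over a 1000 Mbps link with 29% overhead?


Effective throughput = 1000 * (1 - 29/100) = 710 Mbps
File size in Mb = 586 * 8 = 4688 Mb
Time = 4688 / 710
Time = 6.6028 seconds


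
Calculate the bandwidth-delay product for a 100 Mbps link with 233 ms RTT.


BDP = bandwidth * RTT
= 100 Mbps * 233 ms
= 100 * 1e6 * 233 / 1000 bits
= 23300000 bits
= 2912500 bytes
= 2844.2383 KB
BDP = 23300000 bits (2912500 bytes)


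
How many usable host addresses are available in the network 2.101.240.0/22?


Host bits = 32 - 22 = 10
Total addresses = 2^10 = 1024
Usable = total - 2 (network and broadcast)
Usable hosts: 1022


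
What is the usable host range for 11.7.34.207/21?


Network: 11.7.32.0
Broadcast: 11.7.39.255
First usable = network + 1
Last usable = broadcast - 1
Range: 11.7.32.1 to 11.7.39.254


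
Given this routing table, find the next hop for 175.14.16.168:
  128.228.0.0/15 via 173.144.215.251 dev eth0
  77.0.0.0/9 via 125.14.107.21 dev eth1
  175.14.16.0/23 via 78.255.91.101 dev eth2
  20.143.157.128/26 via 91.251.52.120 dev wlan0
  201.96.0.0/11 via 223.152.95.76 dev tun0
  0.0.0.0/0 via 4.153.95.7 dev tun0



Longest prefix match for 175.14.16.168:
  /15 128.228.0.0: no
  /9 77.0.0.0: no
  /23 175.14.16.0: MATCH
  /26 20.143.157.128: no
  /11 201.96.0.0: no
  /0 0.0.0.0: MATCH
Selected: next-hop 78.255.91.101 via eth2 (matched /23)
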